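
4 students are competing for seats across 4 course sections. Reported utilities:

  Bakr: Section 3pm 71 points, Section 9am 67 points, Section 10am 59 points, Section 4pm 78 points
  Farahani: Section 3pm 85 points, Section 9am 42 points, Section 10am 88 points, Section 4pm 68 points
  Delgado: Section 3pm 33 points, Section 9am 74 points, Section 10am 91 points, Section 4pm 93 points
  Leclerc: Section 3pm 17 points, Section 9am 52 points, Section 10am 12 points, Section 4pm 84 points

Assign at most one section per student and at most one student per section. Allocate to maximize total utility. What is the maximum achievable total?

Max total: 327 points

Treat this as an assignment problem: match each student to one section.
Optimal: Bakr→Section 9am (67 points), Farahani→Section 3pm (85 points), Delgado→Section 10am (91 points), Leclerc→Section 4pm (84 points) — total 67+85+91+84 = 327 points.
Column-greedy (each section in turn goes to its best remaining student) gives 302 points, worse by 25.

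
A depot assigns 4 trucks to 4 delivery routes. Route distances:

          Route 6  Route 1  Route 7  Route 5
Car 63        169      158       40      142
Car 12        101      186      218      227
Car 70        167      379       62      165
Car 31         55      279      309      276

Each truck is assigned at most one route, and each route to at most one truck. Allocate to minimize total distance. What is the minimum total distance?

Optimal: Car 63→Route 5 (142 km), Car 12→Route 1 (186 km), Car 70→Route 7 (62 km), Car 31→Route 6 (55 km) — total 142+186+62+55 = 445 km.
Column-greedy (each route in turn goes to its cheapest remaining truck) gives 502 km, worse by 57.
Next-best assignment: Car 63→Route 7, Car 12→Route 1, Car 70→Route 5, Car 31→Route 6 = 446 km.

Minimum total: 445 km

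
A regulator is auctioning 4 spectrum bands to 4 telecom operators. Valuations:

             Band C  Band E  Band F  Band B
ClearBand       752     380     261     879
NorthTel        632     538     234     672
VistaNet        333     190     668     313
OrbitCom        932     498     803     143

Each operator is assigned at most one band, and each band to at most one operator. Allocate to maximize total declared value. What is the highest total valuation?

Maximum total: $3017M

Treat this as an assignment problem: match each operator to one band.
Optimal: ClearBand→Band B ($879M), NorthTel→Band E ($538M), VistaNet→Band F ($668M), OrbitCom→Band C ($932M) — total 879+538+668+932 = $3017M.
Row-greedy (each operator in turn takes its best remaining band) gives $2677M, worse by 340.
Next-best assignment: ClearBand→Band B, NorthTel→Band C, VistaNet→Band F, OrbitCom→Band E = $2677M.
Every other assignment is strictly worse.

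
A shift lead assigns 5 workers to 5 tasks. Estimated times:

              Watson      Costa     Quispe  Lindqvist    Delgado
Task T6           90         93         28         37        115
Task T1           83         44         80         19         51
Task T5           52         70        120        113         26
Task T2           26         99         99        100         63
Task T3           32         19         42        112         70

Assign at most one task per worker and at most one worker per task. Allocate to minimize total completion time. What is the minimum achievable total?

Treat this as an assignment problem: match each worker to one task.
Optimal: Watson→Task T2 (26 min), Costa→Task T3 (19 min), Quispe→Task T6 (28 min), Lindqvist→Task T1 (19 min), Delgado→Task T5 (26 min) — total 26+19+28+19+26 = 118 min.
Next-best assignment: Watson→Task T2, Costa→Task T1, Quispe→Task T3, Lindqvist→Task T6, Delgado→Task T5 = 175 min.

Min total: 118 min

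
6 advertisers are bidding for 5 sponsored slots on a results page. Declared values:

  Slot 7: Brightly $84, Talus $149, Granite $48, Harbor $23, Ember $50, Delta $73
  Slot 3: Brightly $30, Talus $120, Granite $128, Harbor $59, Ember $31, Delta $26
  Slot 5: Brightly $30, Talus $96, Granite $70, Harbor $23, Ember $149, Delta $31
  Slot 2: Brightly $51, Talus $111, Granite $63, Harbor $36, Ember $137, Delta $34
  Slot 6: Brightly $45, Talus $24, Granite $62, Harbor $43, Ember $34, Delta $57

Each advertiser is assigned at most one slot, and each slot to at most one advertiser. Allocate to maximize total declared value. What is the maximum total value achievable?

Max total: $534

Optimal: Talus→Slot 7 ($149), Granite→Slot 3 ($128), Ember→Slot 5 ($149), Brightly→Slot 2 ($51), Delta→Slot 6 ($57) — total 149+128+149+51+57 = $534.
Row-greedy (each advertiser in turn takes its best remaining slot) gives $454, worse by 80.
Next-best assignment: Brightly→Slot 7, Granite→Slot 3, Ember→Slot 5, Talus→Slot 2, Delta→Slot 6 = $529.
Swapping Granite↔Brightly (Granite→Slot 2 $63, Brightly→Slot 3 $30) loses 86.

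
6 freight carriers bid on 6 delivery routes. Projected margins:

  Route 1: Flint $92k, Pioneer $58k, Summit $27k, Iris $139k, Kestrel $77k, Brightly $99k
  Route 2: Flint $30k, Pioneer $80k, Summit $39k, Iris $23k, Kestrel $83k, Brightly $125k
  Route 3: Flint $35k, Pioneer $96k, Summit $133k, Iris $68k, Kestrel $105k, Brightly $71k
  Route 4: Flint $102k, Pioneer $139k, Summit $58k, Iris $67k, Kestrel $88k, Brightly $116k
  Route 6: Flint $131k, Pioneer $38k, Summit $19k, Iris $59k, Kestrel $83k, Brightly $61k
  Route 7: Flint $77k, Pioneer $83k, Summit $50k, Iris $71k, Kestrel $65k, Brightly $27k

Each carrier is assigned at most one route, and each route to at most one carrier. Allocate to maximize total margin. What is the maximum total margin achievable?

Optimal: Flint→Route 6 ($131k), Pioneer→Route 4 ($139k), Summit→Route 3 ($133k), Iris→Route 1 ($139k), Kestrel→Route 7 ($65k), Brightly→Route 2 ($125k) — total 131+139+133+139+65+125 = $732k.
Row-greedy (each carrier in turn takes its best remaining route) gives $652k, worse by 80.
Next-best assignment: Flint→Route 6, Pioneer→Route 7, Summit→Route 3, Iris→Route 1, Kestrel→Route 4, Brightly→Route 2 = $699k.
Checked against all permutations: $732k is optimal.

Maximum total: $732k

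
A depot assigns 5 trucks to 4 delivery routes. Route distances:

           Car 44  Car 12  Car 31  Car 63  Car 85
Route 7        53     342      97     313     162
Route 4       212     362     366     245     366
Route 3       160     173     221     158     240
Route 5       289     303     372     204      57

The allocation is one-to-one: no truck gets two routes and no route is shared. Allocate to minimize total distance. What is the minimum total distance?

Optimal: Car 31→Route 7 (97 km), Car 44→Route 4 (212 km), Car 63→Route 3 (158 km), Car 85→Route 5 (57 km) — total 97+212+158+57 = 524 km.
Row-greedy (each truck in turn takes its cheapest remaining route) gives 796 km, worse by 272.
Swapping Car 31↔Car 44 (Car 31→Route 4 366 km, Car 44→Route 7 53 km) adds 110.

Minimum total: 524 km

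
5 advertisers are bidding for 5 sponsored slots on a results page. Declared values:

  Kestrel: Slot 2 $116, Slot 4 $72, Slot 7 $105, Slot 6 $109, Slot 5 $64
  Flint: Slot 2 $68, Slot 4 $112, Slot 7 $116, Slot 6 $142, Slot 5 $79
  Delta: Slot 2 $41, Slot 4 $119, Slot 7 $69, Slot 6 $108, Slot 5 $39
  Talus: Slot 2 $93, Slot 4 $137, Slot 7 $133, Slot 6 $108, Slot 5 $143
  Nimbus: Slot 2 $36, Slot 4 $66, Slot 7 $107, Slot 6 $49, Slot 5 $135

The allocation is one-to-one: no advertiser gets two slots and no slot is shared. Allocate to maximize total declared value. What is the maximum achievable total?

Optimal: Kestrel→Slot 2 ($116), Flint→Slot 6 ($142), Delta→Slot 4 ($119), Talus→Slot 7 ($133), Nimbus→Slot 5 ($135) — total 116+142+119+133+135 = $645.
Max-entry greedy (repeatedly take the single best remaining cell) gives $627, worse by 18.
Next-best assignment: Kestrel→Slot 2, Flint→Slot 6, Delta→Slot 4, Talus→Slot 5, Nimbus→Slot 7 = $627.
Swapping Flint↔Nimbus (Flint→Slot 5 $79, Nimbus→Slot 6 $49) loses 149.

Maximum total: $645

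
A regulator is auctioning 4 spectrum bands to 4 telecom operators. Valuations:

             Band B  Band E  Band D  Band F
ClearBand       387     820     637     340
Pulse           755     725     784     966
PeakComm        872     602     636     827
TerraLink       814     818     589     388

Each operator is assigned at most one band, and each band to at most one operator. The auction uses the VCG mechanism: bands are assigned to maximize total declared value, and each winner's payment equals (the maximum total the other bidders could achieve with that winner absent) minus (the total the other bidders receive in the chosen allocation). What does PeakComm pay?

PeakComm pays $179M.

Efficient allocation: ClearBand→Band D ($637M), Pulse→Band F ($966M), PeakComm→Band B ($872M), TerraLink→Band E ($818M); total welfare W = $3293M.
PeakComm receives Band B at value $872M, so the others get W − 872 = $2421M.
Without PeakComm: best allocation of the remaining 3 bidders over all 4 bands is ClearBand→Band E ($820M), Pulse→Band F ($966M), TerraLink→Band B ($814M), total $2600M.
VCG payment = (others' best without PeakComm) − (others' welfare with PeakComm) = 2600 − 2421 = $179M.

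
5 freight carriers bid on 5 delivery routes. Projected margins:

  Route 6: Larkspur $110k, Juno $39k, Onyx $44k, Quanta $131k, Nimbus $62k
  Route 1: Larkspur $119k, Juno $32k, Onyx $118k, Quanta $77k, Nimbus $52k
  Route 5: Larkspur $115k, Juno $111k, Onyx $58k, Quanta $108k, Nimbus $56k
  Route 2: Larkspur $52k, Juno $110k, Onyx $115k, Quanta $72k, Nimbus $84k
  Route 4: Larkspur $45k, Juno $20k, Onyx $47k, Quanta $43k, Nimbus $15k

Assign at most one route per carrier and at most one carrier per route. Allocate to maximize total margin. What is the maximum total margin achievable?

Maximum total: $492k

Optimal: Larkspur→Route 1 ($119k), Juno→Route 5 ($111k), Onyx→Route 4 ($47k), Quanta→Route 6 ($131k), Nimbus→Route 2 ($84k) — total 119+111+47+131+84 = $492k.
Max-entry greedy (repeatedly take the single best remaining cell) gives $491k, worse by 1.
Swapping Juno↔Nimbus (Juno→Route 2 $110k, Nimbus→Route 5 $56k) loses 29.
Every other assignment is strictly worse.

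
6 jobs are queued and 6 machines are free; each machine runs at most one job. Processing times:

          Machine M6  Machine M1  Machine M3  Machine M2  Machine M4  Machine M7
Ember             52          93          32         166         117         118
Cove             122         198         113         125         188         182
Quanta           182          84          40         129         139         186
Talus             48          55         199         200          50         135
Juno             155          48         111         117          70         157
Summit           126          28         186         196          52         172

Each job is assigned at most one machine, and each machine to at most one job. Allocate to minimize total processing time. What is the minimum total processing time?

Min total: 429 min

This is the linear assignment problem.
Optimal: Ember→Machine M7 (118 min), Cove→Machine M2 (125 min), Quanta→Machine M3 (40 min), Talus→Machine M6 (48 min), Juno→Machine M4 (70 min), Summit→Machine M1 (28 min) — total 118+125+40+48+70+28 = 429 min.
Column-greedy (each machine in turn goes to its cheapest remaining job) gives 546 min, worse by 117.
Next-best assignment: Ember→Machine M7, Cove→Machine M2, Quanta→Machine M3, Talus→Machine M6, Juno→Machine M1, Summit→Machine M4 = 431 min.
Checked against all permutations: 429 min is optimal.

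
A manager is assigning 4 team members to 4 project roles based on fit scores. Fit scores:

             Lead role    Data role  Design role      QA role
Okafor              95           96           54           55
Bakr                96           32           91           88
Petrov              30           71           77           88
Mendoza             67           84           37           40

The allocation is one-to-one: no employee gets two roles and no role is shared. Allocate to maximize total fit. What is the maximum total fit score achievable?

Maximum total: 358 pts

Optimal: Okafor→Lead role (95 pts), Bakr→Design role (91 pts), Petrov→QA role (88 pts), Mendoza→Data role (84 pts) — total 95+91+88+84 = 358 pts.
Max-entry greedy (repeatedly take the single best remaining cell) gives 317 pts, worse by 41.
Next-best assignment: Okafor→Lead role, Bakr→QA role, Petrov→Design role, Mendoza→Data role = 344 pts.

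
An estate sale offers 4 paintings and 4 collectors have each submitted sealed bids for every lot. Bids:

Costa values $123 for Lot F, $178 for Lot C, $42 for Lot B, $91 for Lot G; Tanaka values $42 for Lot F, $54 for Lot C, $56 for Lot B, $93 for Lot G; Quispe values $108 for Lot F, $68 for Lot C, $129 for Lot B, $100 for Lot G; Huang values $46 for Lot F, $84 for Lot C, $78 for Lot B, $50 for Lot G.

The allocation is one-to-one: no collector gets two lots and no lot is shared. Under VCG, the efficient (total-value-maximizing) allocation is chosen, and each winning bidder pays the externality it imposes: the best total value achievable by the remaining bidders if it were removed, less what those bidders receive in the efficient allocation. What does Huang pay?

Huang pays $21.

Efficient allocation: Costa→Lot C ($178), Tanaka→Lot G ($93), Quispe→Lot F ($108), Huang→Lot B ($78); total welfare W = $457.
Huang receives Lot B at value $78, so the others get W − 78 = $379.
Without Huang: best allocation of the remaining 3 bidders over all 4 lots is Costa→Lot C ($178), Tanaka→Lot G ($93), Quispe→Lot B ($129), total $400.
VCG payment = (others' best without Huang) − (others' welfare with Huang) = 400 − 379 = $21.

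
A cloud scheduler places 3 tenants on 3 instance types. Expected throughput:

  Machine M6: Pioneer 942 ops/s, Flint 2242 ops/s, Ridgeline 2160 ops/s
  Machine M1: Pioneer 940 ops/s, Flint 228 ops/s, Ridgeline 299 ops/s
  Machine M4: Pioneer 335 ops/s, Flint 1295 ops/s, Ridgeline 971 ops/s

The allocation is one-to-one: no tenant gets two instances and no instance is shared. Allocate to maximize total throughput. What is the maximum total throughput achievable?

This is the linear assignment problem.
Optimal: Pioneer→Machine M1 (940 ops/s), Flint→Machine M4 (1295 ops/s), Ridgeline→Machine M6 (2160 ops/s) — total 940+1295+2160 = 4395 ops/s.
Row-greedy (each tenant in turn takes its best remaining instance) gives 2536 ops/s, worse by 1859.
Next-best assignment: Pioneer→Machine M1, Flint→Machine M6, Ridgeline→Machine M4 = 4153 ops/s.
Swapping Pioneer↔Ridgeline (Pioneer→Machine M6 942 ops/s, Ridgeline→Machine M1 299 ops/s) loses 1859.

Max total: 4395 ops/s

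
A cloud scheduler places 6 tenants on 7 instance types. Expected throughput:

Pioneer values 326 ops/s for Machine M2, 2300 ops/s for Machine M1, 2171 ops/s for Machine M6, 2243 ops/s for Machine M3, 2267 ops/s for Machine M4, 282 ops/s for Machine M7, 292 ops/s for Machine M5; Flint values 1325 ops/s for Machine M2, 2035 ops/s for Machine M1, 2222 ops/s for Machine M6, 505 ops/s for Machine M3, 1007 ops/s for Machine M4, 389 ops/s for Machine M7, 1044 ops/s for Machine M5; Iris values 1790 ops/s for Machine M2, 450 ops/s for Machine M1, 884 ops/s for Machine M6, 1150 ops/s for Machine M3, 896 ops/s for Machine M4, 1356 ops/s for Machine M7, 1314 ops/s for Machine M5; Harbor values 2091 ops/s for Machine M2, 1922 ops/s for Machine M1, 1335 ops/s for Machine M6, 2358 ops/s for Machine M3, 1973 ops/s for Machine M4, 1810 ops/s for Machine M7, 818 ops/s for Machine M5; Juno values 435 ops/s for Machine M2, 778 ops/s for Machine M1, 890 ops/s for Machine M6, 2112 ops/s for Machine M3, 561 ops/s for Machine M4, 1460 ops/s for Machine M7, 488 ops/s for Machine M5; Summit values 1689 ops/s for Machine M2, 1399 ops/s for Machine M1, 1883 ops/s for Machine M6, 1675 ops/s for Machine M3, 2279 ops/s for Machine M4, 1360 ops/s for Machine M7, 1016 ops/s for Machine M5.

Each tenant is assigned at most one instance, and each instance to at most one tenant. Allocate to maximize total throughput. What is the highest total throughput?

Treat this as an assignment problem: match each tenant to one instance.
Optimal: Pioneer→Machine M1 (2300 ops/s), Flint→Machine M6 (2222 ops/s), Iris→Machine M2 (1790 ops/s), Harbor→Machine M7 (1810 ops/s), Juno→Machine M3 (2112 ops/s), Summit→Machine M4 (2279 ops/s) — total 2300+2222+1790+1810+2112+2279 = 12513 ops/s.
Row-greedy (each tenant in turn takes its best remaining instance) gives 12409 ops/s, worse by 104.
Checked against all permutations: 12513 ops/s is optimal.

Maximum total: 12513 ops/s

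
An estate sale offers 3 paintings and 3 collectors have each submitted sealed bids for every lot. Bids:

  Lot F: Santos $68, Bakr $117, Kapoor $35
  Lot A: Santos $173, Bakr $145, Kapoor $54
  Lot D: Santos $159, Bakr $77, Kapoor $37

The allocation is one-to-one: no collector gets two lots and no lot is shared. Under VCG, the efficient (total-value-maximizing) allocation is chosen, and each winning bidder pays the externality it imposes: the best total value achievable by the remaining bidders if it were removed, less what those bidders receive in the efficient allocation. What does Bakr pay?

Bakr pays $19.

Efficient allocation: Santos→Lot D ($159), Bakr→Lot A ($145), Kapoor→Lot F ($35); total welfare W = $339.
Bakr receives Lot A at value $145, so the others get W − 145 = $194.
Without Bakr: best allocation of the remaining 2 bidders over all 3 lots is Santos→Lot D ($159), Kapoor→Lot A ($54), total $213.
VCG payment = (others' best without Bakr) − (others' welfare with Bakr) = 213 − 194 = $19.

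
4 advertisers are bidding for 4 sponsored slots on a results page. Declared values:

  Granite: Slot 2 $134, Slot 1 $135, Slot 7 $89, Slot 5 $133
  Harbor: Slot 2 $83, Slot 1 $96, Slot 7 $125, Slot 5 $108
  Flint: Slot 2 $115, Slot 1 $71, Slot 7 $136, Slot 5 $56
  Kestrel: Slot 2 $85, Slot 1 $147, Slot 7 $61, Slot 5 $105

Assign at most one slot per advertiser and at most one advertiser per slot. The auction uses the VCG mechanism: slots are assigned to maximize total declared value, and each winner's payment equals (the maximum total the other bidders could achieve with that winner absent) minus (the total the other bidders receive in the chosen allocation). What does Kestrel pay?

Kestrel pays $1.

Efficient allocation: Granite→Slot 2 ($134), Harbor→Slot 5 ($108), Flint→Slot 7 ($136), Kestrel→Slot 1 ($147); total welfare W = $525.
Kestrel receives Slot 1 at value $147, so the others get W − 147 = $378.
Without Kestrel: best allocation of the remaining 3 bidders over all 4 slots is Granite→Slot 1 ($135), Harbor→Slot 5 ($108), Flint→Slot 7 ($136), total $379.
VCG payment = (others' best without Kestrel) − (others' welfare with Kestrel) = 379 − 378 = $1.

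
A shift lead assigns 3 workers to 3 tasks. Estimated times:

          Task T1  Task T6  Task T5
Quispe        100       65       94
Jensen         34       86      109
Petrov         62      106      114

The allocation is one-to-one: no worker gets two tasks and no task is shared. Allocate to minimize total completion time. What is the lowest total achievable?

Optimal: Quispe→Task T6 (65 min), Jensen→Task T1 (34 min), Petrov→Task T5 (114 min) — total 65+34+114 = 213 min.
Next-best assignment: Quispe→Task T5, Jensen→Task T1, Petrov→Task T6 = 234 min.
No other one-to-one assignment undercuts 213 min.

Min total: 213 min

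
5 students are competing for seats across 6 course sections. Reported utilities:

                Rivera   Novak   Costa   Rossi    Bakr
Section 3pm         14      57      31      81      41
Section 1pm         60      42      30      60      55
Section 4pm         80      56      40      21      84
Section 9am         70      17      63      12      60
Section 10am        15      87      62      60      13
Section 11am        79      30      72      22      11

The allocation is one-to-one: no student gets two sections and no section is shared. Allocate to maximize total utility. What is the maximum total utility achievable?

Optimal: Rivera→Section 9am (70 points), Novak→Section 10am (87 points), Costa→Section 11am (72 points), Rossi→Section 3pm (81 points), Bakr→Section 4pm (84 points) — total 70+87+72+81+84 = 394 points.
Swapping Rivera↔Novak (Rivera→Section 10am 15 points, Novak→Section 9am 17 points) loses 125.
Checked against all permutations: 394 points is optimal.

Max total: 394 points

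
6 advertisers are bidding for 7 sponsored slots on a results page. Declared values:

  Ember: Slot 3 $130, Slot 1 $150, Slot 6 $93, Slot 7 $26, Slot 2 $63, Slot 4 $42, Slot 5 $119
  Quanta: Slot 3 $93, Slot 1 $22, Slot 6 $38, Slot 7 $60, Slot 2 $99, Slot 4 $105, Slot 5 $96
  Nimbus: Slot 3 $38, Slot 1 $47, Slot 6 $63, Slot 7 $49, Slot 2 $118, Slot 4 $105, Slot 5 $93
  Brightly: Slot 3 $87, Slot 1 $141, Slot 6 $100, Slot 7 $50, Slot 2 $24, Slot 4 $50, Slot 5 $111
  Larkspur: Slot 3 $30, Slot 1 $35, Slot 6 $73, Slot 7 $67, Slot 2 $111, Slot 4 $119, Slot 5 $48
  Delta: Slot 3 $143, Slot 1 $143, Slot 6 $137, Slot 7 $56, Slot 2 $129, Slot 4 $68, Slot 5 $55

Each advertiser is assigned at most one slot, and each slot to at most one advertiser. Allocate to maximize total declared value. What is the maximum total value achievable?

Optimal: Ember→Slot 3 ($130), Quanta→Slot 5 ($96), Nimbus→Slot 2 ($118), Brightly→Slot 1 ($141), Larkspur→Slot 4 ($119), Delta→Slot 6 ($137) — total 130+96+118+141+119+137 = $741.
Column-greedy (each slot in turn goes to its best remaining advertiser) gives $683, worse by 58.
Checked against all permutations: $741 is optimal.

Maximum total: $741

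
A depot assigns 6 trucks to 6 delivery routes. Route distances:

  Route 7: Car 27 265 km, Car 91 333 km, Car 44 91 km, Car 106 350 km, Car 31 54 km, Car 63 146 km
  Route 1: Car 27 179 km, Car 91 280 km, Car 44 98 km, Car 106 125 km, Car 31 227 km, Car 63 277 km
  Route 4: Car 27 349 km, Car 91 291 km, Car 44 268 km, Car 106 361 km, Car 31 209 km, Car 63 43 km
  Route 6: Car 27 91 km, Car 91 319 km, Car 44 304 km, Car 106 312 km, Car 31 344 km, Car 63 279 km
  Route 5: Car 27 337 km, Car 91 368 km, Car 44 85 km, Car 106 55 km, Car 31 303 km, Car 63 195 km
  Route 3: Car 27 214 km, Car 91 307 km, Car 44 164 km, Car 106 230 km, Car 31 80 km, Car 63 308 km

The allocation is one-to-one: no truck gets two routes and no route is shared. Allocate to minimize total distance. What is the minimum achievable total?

Min total: 640 km

Optimal: Car 27→Route 6 (91 km), Car 91→Route 1 (280 km), Car 44→Route 7 (91 km), Car 106→Route 5 (55 km), Car 31→Route 3 (80 km), Car 63→Route 4 (43 km) — total 91+280+91+55+80+43 = 640 km.
Next-best assignment: Car 27→Route 6, Car 91→Route 3, Car 44→Route 1, Car 106→Route 5, Car 31→Route 7, Car 63→Route 4 = 648 km.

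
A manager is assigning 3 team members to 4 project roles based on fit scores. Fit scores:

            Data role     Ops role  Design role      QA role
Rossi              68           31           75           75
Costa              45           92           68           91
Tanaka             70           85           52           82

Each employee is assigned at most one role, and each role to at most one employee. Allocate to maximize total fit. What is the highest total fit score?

Max total: 251 pts

Optimal: Rossi→Design role (75 pts), Costa→QA role (91 pts), Tanaka→Ops role (85 pts) — total 75+91+85 = 251 pts.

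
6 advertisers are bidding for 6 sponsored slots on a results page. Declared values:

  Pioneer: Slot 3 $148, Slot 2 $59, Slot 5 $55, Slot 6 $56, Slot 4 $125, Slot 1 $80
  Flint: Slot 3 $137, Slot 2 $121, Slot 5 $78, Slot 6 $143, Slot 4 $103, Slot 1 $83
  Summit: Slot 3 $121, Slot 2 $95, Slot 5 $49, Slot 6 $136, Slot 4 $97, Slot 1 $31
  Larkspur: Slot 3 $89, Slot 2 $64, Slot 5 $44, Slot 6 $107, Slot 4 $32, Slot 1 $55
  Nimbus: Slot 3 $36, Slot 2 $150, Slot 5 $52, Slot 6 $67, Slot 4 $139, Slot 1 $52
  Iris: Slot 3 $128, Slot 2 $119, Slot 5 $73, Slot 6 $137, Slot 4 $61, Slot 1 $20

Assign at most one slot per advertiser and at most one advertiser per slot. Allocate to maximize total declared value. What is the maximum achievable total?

Max total: $676

Treat this as an assignment problem: match each advertiser to one slot.
Optimal: Pioneer→Slot 4 ($125), Flint→Slot 3 ($137), Summit→Slot 6 ($136), Larkspur→Slot 1 ($55), Nimbus→Slot 2 ($150), Iris→Slot 5 ($73) — total 125+137+136+55+150+73 = $676.
Max-entry greedy (repeatedly take the single best remaining cell) gives $666, worse by 10.
Next-best assignment: Pioneer→Slot 3, Flint→Slot 5, Summit→Slot 6, Larkspur→Slot 1, Nimbus→Slot 4, Iris→Slot 2 = $675.
Every other assignment is strictly worse.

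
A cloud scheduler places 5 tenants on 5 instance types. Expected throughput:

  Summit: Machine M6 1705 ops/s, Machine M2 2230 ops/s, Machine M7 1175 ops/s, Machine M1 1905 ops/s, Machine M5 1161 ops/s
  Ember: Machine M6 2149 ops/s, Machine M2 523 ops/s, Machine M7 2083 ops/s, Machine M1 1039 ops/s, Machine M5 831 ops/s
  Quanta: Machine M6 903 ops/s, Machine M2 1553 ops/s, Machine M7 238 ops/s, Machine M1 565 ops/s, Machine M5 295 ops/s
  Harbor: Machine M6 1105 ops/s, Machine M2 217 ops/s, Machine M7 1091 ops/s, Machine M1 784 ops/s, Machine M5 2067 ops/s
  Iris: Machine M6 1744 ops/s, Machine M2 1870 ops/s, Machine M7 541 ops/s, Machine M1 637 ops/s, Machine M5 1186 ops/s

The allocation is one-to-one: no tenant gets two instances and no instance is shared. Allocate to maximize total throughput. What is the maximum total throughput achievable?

Maximum total: 9352 ops/s

Optimal: Summit→Machine M1 (1905 ops/s), Ember→Machine M7 (2083 ops/s), Quanta→Machine M2 (1553 ops/s), Harbor→Machine M5 (2067 ops/s), Iris→Machine M6 (1744 ops/s) — total 1905+2083+1553+2067+1744 = 9352 ops/s.
Max-entry greedy (repeatedly take the single best remaining cell) gives 7321 ops/s, worse by 2031.
Next-best assignment: Summit→Machine M1, Ember→Machine M7, Quanta→Machine M6, Harbor→Machine M5, Iris→Machine M2 = 8828 ops/s.
Checked against all permutations: 9352 ops/s is optimal.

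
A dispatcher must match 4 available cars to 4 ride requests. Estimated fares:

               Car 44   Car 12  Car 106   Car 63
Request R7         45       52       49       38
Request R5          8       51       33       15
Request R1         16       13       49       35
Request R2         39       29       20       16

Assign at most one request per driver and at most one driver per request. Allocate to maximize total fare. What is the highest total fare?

This is the linear assignment problem.
Optimal: Car 44→Request R2 ($39), Car 12→Request R5 ($51), Car 106→Request R1 ($49), Car 63→Request R7 ($38) — total 39+51+49+38 = $177.
Column-greedy (each request in turn goes to its best remaining driver) gives $159, worse by 18.
Next-best assignment: Car 44→Request R2, Car 12→Request R5, Car 106→Request R7, Car 63→Request R1 = $174.
Swapping Car 63↔Car 106 (Car 63→Request R1 $35, Car 106→Request R7 $49) loses 3.
Checked against all permutations: $177 is optimal.

Maximum total: $177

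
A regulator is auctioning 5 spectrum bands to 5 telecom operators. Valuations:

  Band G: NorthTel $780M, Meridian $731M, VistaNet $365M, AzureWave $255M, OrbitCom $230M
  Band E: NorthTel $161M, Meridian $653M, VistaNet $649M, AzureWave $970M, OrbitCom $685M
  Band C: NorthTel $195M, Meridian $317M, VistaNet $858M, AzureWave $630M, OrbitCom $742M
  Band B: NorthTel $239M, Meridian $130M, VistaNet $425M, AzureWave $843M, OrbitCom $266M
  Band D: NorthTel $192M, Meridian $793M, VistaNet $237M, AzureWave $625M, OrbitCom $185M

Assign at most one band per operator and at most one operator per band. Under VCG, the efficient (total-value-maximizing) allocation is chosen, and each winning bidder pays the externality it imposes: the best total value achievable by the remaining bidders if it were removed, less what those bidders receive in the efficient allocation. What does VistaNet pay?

Efficient allocation: NorthTel→Band G ($780M), Meridian→Band D ($793M), VistaNet→Band C ($858M), AzureWave→Band B ($843M), OrbitCom→Band E ($685M); total welfare W = $3959M.
VistaNet receives Band C at value $858M, so the others get W − 858 = $3101M.
Without VistaNet: best allocation of the remaining 4 bidders over all 5 bands is NorthTel→Band G ($780M), Meridian→Band D ($793M), AzureWave→Band E ($970M), OrbitCom→Band C ($742M), total $3285M.
VCG payment = (others' best without VistaNet) − (others' welfare with VistaNet) = 3285 − 3101 = $184M.

VistaNet pays $184M.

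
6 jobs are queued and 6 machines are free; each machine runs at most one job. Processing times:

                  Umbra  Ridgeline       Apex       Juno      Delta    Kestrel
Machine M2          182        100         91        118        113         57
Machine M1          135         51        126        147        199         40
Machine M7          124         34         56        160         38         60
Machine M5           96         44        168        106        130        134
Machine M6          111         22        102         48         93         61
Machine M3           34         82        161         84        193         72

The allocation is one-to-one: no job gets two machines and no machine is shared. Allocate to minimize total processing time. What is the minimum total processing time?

Minimum total: 295 min

Treat this as an assignment problem: match each job to one machine.
Optimal: Umbra→Machine M3 (34 min), Ridgeline→Machine M5 (44 min), Apex→Machine M2 (91 min), Juno→Machine M6 (48 min), Delta→Machine M7 (38 min), Kestrel→Machine M1 (40 min) — total 34+44+91+48+38+40 = 295 min.
Min-entry greedy (repeatedly take the single cheapest remaining cell) gives 331 min, worse by 36.
Next-best assignment: Umbra→Machine M3, Ridgeline→Machine M6, Apex→Machine M2, Juno→Machine M5, Delta→Machine M7, Kestrel→Machine M1 = 331 min.
Swapping Delta↔Apex (Delta→Machine M2 113 min, Apex→Machine M7 56 min) adds 40.
Checked against all permutations: 295 min is optimal.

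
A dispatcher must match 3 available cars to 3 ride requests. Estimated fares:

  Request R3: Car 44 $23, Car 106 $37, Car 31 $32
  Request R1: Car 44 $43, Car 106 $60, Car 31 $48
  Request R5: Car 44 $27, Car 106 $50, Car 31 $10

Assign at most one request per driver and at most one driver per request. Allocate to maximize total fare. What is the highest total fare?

Treat this as an assignment problem: match each driver to one request.
Optimal: Car 44→Request R1 ($43), Car 106→Request R5 ($50), Car 31→Request R3 ($32) — total 43+50+32 = $125.
Checked against all permutations: $125 is optimal.

Maximum total: $125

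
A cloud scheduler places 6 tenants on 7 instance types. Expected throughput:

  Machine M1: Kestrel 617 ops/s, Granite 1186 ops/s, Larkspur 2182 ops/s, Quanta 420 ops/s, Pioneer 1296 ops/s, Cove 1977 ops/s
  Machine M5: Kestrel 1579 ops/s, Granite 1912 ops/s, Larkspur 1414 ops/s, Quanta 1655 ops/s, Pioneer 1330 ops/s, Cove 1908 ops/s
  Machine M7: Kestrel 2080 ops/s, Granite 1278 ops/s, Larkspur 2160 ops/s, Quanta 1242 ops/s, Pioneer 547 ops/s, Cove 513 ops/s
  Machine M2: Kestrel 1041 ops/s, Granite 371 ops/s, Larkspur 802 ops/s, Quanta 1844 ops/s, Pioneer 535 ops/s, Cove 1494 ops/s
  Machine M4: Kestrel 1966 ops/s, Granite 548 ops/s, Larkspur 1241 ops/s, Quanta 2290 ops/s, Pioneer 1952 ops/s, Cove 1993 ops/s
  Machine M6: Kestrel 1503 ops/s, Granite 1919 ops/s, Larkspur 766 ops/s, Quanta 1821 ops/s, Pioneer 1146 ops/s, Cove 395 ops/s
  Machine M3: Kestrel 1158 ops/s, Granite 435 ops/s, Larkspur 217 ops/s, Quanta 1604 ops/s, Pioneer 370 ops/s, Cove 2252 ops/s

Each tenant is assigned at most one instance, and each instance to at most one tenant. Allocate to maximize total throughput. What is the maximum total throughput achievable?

Maximum total: 12229 ops/s

Optimal: Kestrel→Machine M7 (2080 ops/s), Granite→Machine M6 (1919 ops/s), Larkspur→Machine M1 (2182 ops/s), Quanta→Machine M2 (1844 ops/s), Pioneer→Machine M4 (1952 ops/s), Cove→Machine M3 (2252 ops/s) — total 2080+1919+2182+1844+1952+2252 = 12229 ops/s.
Row-greedy (each tenant in turn takes its best remaining instance) gives 12053 ops/s, worse by 176.
Next-best assignment: Kestrel→Machine M7, Granite→Machine M5, Larkspur→Machine M1, Quanta→Machine M2, Pioneer→Machine M4, Cove→Machine M3 = 12222 ops/s.
No other one-to-one assignment exceeds 12229 ops/s.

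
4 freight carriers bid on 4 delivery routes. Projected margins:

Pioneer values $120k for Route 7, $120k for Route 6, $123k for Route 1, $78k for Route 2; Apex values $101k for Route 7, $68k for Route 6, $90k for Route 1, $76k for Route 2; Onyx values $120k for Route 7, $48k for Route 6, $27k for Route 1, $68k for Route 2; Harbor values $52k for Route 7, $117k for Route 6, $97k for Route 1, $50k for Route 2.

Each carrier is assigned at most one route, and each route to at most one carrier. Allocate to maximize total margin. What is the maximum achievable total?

Optimal: Pioneer→Route 1 ($123k), Apex→Route 2 ($76k), Onyx→Route 7 ($120k), Harbor→Route 6 ($117k) — total 123+76+120+117 = $436k.
Row-greedy (each carrier in turn takes its best remaining route) gives $409k, worse by 27.
Next-best assignment: Pioneer→Route 6, Apex→Route 2, Onyx→Route 7, Harbor→Route 1 = $413k.
Checked against all permutations: $436k is optimal.

Maximum total: $436k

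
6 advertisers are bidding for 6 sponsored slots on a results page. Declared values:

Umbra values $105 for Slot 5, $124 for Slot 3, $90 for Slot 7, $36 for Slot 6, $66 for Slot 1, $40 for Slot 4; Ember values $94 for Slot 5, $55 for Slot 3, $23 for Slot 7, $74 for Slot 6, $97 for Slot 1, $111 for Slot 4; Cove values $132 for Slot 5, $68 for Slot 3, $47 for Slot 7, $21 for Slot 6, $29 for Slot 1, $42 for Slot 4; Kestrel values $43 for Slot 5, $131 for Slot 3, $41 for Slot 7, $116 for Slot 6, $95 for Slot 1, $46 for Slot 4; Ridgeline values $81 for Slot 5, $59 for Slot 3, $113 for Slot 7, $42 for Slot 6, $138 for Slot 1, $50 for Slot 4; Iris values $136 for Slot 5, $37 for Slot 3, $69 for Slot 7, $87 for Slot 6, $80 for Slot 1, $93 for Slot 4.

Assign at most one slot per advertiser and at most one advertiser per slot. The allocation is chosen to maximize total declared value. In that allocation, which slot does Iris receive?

Optimal: Umbra→Slot 3 ($124), Ember→Slot 4 ($111), Cove→Slot 5 ($132), Kestrel→Slot 6 ($116), Ridgeline→Slot 1 ($138), Iris→Slot 7 ($69) — total 124+111+132+116+138+69 = $690.
Max-entry greedy (repeatedly take the single best remaining cell) gives $627, worse by 63.
Next-best assignment: Umbra→Slot 7, Ember→Slot 4, Cove→Slot 5, Kestrel→Slot 3, Ridgeline→Slot 1, Iris→Slot 6 = $689.
Swapping Cove↔Ridgeline (Cove→Slot 1 $29, Ridgeline→Slot 5 $81) loses 160.
Iris's own top slot is Slot 5 ($136), but forcing Iris→Slot 5 and reassigning the rest optimally gives only $672 — worse by 18.

Iris receives Slot 7.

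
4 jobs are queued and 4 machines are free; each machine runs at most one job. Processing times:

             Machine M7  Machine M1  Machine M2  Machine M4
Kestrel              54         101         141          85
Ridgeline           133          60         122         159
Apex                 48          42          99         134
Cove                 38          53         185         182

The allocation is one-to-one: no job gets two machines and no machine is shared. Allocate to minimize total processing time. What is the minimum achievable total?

Treat this as an assignment problem: match each job to one machine.
Optimal: Kestrel→Machine M4 (85 min), Ridgeline→Machine M1 (60 min), Apex→Machine M2 (99 min), Cove→Machine M7 (38 min) — total 85+60+99+38 = 282 min.
Column-greedy (each machine in turn goes to its cheapest remaining job) gives 287 min, worse by 5.

Min total: 282 min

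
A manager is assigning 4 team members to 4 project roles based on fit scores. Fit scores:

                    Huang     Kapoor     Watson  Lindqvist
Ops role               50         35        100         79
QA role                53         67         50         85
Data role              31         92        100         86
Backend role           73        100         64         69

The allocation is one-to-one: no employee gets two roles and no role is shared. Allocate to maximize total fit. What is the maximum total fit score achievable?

This is the linear assignment problem.
Optimal: Huang→Backend role (73 pts), Kapoor→Data role (92 pts), Watson→Ops role (100 pts), Lindqvist→QA role (85 pts) — total 73+92+100+85 = 350 pts.
Max-entry greedy (repeatedly take the single best remaining cell) gives 339 pts, worse by 11.
Next-best assignment: Huang→QA role, Kapoor→Backend role, Watson→Ops role, Lindqvist→Data role = 339 pts.
Swapping Huang↔Lindqvist (Huang→QA role 53 pts, Lindqvist→Backend role 69 pts) loses 36.

Maximum total: 350 pts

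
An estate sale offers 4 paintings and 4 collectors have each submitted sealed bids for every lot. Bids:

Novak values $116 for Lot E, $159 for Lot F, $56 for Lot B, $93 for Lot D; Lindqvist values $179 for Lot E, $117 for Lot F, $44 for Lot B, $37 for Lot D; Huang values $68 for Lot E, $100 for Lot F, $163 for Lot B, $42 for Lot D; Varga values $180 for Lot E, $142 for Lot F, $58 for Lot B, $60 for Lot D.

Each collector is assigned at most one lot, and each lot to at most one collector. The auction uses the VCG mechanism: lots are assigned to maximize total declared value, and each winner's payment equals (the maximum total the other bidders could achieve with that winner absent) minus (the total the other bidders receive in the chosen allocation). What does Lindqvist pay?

Efficient allocation: Novak→Lot D ($93), Lindqvist→Lot E ($179), Huang→Lot B ($163), Varga→Lot F ($142); total welfare W = $577.
Lindqvist receives Lot E at value $179, so the others get W − 179 = $398.
Without Lindqvist: best allocation of the remaining 3 bidders over all 4 lots is Novak→Lot F ($159), Huang→Lot B ($163), Varga→Lot E ($180), total $502.
VCG payment = (others' best without Lindqvist) − (others' welfare with Lindqvist) = 502 − 398 = $104.

Lindqvist pays $104.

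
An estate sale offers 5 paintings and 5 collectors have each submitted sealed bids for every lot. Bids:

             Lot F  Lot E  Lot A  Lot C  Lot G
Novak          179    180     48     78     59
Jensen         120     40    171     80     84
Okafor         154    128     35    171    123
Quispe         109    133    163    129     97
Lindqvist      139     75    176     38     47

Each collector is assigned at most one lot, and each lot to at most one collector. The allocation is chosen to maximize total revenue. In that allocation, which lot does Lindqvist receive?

This is the linear assignment problem.
Optimal: Novak→Lot E ($180), Jensen→Lot A ($171), Okafor→Lot C ($171), Quispe→Lot G ($97), Lindqvist→Lot F ($139) — total 180+171+171+97+139 = $758.
Row-greedy (each collector in turn takes its best remaining lot) gives $678, worse by 80.
Next-best assignment: Novak→Lot E, Jensen→Lot F, Okafor→Lot C, Quispe→Lot G, Lindqvist→Lot A = $744.
Lindqvist's own top lot is Lot A ($176), but forcing Lindqvist→Lot A and reassigning the rest optimally gives only $744 — worse by 14.

Lindqvist receives Lot F.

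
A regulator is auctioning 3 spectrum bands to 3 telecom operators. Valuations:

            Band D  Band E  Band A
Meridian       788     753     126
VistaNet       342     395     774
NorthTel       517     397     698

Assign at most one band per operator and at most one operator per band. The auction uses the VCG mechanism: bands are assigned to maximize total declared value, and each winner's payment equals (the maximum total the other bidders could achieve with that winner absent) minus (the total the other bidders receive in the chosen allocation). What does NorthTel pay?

Efficient allocation: Meridian→Band E ($753M), VistaNet→Band A ($774M), NorthTel→Band D ($517M); total welfare W = $2044M.
NorthTel receives Band D at value $517M, so the others get W − 517 = $1527M.
Without NorthTel: best allocation of the remaining 2 bidders over all 3 bands is Meridian→Band D ($788M), VistaNet→Band A ($774M), total $1562M.
VCG payment = (others' best without NorthTel) − (others' welfare with NorthTel) = 1562 − 1527 = $35M.

NorthTel pays $35M.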